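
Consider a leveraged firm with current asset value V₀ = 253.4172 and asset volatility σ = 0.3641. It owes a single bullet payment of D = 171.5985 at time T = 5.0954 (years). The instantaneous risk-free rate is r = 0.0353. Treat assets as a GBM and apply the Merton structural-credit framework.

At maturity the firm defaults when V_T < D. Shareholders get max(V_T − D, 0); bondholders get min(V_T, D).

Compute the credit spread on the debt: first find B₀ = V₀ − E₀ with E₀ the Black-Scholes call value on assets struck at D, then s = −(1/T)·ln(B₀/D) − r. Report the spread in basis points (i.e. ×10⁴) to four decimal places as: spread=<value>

d₁ = [ln(V₀/D) + (r + σ²/2)T] / (σ√T)
   = [ln(253.4172/171.5985) + (0.0353 + 0.5·0.3641²)·5.0954] / (0.3641·√5.0954)
   = [0.389880 + 0.517613] / 0.821883 = 1.104164
d₂ = d₁ − σ√T = 1.104164 − 0.821883 = 0.282281
N(d₁) = 0.865239,  N(d₂) = 0.611136,  e^(−rT) = 0.835381
E₀ = V₀·N(d₁) − D·e^(−rT)·N(d₂)
   = 253.4172·0.865239 − 171.5985·0.835381·0.611136 = 131.660029
B₀ = V₀ − E₀ = 253.4172 − 131.660029 = 121.757171
spread = −(1/T)·ln(B₀/D) − r = −(1/5.0954)·ln(121.757171/171.5985) − 0.0353 = 0.03204089
in basis points: 0.03204089 × 10⁴ = 320.4089 bp

spread=320.4089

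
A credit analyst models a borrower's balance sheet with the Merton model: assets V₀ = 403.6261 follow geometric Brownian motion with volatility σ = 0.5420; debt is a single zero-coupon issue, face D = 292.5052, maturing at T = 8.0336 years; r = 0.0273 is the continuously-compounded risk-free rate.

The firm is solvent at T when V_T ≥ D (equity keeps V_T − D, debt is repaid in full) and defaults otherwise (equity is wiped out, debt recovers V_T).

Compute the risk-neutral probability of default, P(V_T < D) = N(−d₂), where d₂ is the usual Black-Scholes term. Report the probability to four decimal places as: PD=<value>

PD=0.6612

d₁ = [ln(V₀/D) + (r + σ²/2)T] / (σ√T)
   = [ln(403.6261/292.5052) + (0.0273 + 0.5·0.5420²)·8.0336] / (0.5420·√8.0336)
   = [0.322007 + 1.399309] / 1.536223 = 1.120485
d₂ = d₁ − σ√T = 1.120485 − 1.536223 = -0.415739
risk-neutral PD = N(−d₂) = N(0.415739) = 0.661199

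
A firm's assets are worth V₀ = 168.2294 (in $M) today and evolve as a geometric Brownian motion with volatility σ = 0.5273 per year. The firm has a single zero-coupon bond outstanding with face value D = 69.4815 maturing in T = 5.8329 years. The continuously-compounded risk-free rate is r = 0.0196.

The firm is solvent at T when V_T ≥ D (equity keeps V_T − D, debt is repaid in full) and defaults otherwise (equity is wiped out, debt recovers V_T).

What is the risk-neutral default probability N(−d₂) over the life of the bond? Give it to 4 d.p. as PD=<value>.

d₁ = [ln(V₀/D) + (r + σ²/2)T] / (σ√T)
   = [ln(168.2294/69.4815) + (0.0196 + 0.5·0.5273²)·5.8329] / (0.5273·√5.8329)
   = [0.884268 + 0.925230] / 1.273503 = 1.420882
d₂ = d₁ − σ√T = 1.420882 − 1.273503 = 0.147379
risk-neutral PD = N(−d₂) = N(-0.147379) = 0.441416

PD=0.4414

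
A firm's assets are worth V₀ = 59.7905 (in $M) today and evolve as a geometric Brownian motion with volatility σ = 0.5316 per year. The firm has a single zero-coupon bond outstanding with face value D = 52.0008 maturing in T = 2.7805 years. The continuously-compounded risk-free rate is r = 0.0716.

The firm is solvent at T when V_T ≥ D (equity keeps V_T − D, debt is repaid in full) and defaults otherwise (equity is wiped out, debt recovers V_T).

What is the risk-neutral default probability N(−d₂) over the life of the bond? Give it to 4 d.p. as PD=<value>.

d₁ = [ln(V₀/D) + (r + σ²/2)T] / (σ√T)
   = [ln(59.7905/52.0008) + (0.0716 + 0.5·0.5316²)·2.7805] / (0.5316·√2.7805)
   = [0.139588 + 0.591966] / 0.886434 = 0.825278
d₂ = d₁ − σ√T = 0.825278 − 0.886434 = -0.061156
risk-neutral PD = N(−d₂) = N(0.061156) = 0.524383

PD=0.5244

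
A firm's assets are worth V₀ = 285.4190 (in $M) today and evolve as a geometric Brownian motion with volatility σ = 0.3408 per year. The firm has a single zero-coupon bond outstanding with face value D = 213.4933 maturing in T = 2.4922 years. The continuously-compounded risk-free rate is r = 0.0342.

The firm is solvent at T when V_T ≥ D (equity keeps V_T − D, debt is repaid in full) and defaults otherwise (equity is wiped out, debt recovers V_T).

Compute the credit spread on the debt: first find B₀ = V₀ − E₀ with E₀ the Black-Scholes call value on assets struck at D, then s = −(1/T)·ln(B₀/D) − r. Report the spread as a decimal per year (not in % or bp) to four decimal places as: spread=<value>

spread=0.0384

d₁ = [ln(V₀/D) + (r + σ²/2)T] / (σ√T)
   = [ln(285.4190/213.4933) + (0.0342 + 0.5·0.3408²)·2.4922] / (0.3408·√2.4922)
   = [0.290353 + 0.229961] / 0.538011 = 0.967107
d₂ = d₁ − σ√T = 0.967107 − 0.538011 = 0.429096
N(d₁) = 0.833255,  N(d₂) = 0.666073,  e^(−rT) = 0.918298
E₀ = V₀·N(d₁) − D·e^(−rT)·N(d₂)
   = 285.4190·0.833255 − 213.4933·0.918298·0.666073 = 107.242722
B₀ = V₀ − E₀ = 285.4190 − 107.242722 = 178.176278
spread = −(1/T)·ln(B₀/D) − r = −(1/2.4922)·ln(178.176278/213.4933) − 0.0342 = 0.03835921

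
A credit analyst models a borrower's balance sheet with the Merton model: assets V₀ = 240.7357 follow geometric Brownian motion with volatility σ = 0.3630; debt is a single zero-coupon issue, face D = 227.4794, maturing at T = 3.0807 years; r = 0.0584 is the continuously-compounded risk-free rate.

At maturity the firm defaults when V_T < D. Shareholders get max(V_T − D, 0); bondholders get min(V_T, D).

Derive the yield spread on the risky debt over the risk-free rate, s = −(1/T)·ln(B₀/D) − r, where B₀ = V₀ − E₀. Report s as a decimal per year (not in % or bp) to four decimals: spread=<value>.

spread=0.0599

d₁ = [ln(V₀/D) + (r + σ²/2)T] / (σ√T)
   = [ln(240.7357/227.4794) + (0.0584 + 0.5·0.3630²)·3.0807] / (0.3630·√3.0807)
   = [0.056640 + 0.382883] / 0.637135 = 0.689843
d₂ = d₁ − σ√T = 0.689843 − 0.637135 = 0.052709
N(d₁) = 0.754854,  N(d₂) = 0.521018,  e^(−rT) = 0.835343
E₀ = V₀·N(d₁) − D·e^(−rT)·N(d₂)
   = 240.7357·0.754854 − 227.4794·0.835343·0.521018 = 82.714663
B₀ = V₀ − E₀ = 240.7357 − 82.714663 = 158.021037
spread = −(1/T)·ln(B₀/D) − r = −(1/3.0807)·ln(158.021037/227.4794) − 0.0584 = 0.05986258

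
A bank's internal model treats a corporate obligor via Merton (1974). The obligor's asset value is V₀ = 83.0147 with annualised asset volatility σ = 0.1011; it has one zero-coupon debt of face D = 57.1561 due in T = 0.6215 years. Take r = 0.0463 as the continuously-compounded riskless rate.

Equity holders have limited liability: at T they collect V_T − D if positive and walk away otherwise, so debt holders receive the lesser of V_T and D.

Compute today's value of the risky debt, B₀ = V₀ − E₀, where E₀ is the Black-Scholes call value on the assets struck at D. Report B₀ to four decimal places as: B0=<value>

d₁ = [ln(V₀/D) + (r + σ²/2)T] / (σ√T)
   = [ln(83.0147/57.1561) + (0.0463 + 0.5·0.1011²)·0.6215] / (0.1011·√0.6215)
   = [0.373232 + 0.031952] / 0.079702 = 5.083698
d₂ = d₁ − σ√T = 5.083698 − 0.079702 = 5.003996
N(d₁) = 1.000000,  N(d₂) = 1.000000,  e^(−rT) = 0.971635
E₀ = V₀·N(d₁) − D·e^(−rT)·N(d₂)
   = 83.0147·1.000000 − 57.1561·0.971635·1.000000 = 27.479855
B₀ = V₀ − E₀ = 83.0147 − 27.479855 = 55.534845

B0=55.5348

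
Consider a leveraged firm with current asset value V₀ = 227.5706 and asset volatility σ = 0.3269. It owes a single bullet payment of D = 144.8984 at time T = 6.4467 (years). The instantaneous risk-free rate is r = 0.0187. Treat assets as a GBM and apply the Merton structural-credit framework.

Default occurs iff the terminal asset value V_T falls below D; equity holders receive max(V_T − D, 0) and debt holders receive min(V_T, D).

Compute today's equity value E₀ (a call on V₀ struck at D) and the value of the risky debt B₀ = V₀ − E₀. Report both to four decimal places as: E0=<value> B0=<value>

d₁ = [ln(V₀/D) + (r + σ²/2)T] / (σ√T)
   = [ln(227.5706/144.8984) + (0.0187 + 0.5·0.3269²)·6.4467] / (0.3269·√6.4467)
   = [0.451428 + 0.465012] / 0.830011 = 1.104130
d₂ = d₁ − σ√T = 1.104130 − 0.830011 = 0.274120
N(d₁) = 0.865232,  N(d₂) = 0.608004,  e^(−rT) = 0.886430
E₀ = V₀·N(d₁) − D·e^(−rT)·N(d₂)
   = 227.5706·0.865232 − 144.8984·0.886430·0.608004 = 118.807925
B₀ = V₀ − E₀ = 227.5706 − 118.807925 = 108.762675

E0=118.8079 B0=108.7627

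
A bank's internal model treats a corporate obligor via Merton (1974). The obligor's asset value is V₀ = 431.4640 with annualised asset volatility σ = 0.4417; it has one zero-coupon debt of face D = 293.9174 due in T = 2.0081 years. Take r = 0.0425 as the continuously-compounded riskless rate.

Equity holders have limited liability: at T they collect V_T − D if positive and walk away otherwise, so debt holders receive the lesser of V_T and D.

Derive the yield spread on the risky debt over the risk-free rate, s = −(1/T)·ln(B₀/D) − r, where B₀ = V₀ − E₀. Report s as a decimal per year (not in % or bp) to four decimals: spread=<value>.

d₁ = [ln(V₀/D) + (r + σ²/2)T] / (σ√T)
   = [ln(431.4640/293.9174) + (0.0425 + 0.5·0.4417²)·2.0081] / (0.4417·√2.0081)
   = [0.383885 + 0.281233] / 0.625922 = 1.062623
d₂ = d₁ − σ√T = 1.062623 − 0.625922 = 0.436701
N(d₁) = 0.856023,  N(d₂) = 0.668836,  e^(−rT) = 0.918196
E₀ = V₀·N(d₁) − D·e^(−rT)·N(d₂)
   = 431.4640·0.856023 − 293.9174·0.918196·0.668836 = 188.842012
B₀ = V₀ − E₀ = 431.4640 − 188.842012 = 242.621988
spread = −(1/T)·ln(B₀/D) − r = −(1/2.0081)·ln(242.621988/293.9174) − 0.0425 = 0.05301026

spread=0.0530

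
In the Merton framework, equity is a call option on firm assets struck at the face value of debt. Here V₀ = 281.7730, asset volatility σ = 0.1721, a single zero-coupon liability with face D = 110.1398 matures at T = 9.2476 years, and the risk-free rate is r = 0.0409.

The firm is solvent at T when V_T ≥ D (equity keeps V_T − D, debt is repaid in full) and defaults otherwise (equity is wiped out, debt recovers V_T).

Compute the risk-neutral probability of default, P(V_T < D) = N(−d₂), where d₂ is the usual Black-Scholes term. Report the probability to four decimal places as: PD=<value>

d₁ = [ln(V₀/D) + (r + σ²/2)T] / (σ√T)
   = [ln(281.7730/110.1398) + (0.0409 + 0.5·0.1721²)·9.2476] / (0.1721·√9.2476)
   = [0.939351 + 0.515176] / 0.523354 = 2.779244
d₂ = d₁ − σ√T = 2.779244 − 0.523354 = 2.255890
risk-neutral PD = N(−d₂) = N(-2.255890) = 0.012039

PD=0.0120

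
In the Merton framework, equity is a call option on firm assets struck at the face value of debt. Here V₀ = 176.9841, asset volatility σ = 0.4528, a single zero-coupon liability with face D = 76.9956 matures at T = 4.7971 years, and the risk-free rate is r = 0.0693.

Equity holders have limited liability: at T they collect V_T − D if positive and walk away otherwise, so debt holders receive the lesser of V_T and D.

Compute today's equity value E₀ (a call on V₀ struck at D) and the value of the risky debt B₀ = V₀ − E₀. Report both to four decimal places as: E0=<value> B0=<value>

E0=127.1040 B0=49.8801

d₁ = [ln(V₀/D) + (r + σ²/2)T] / (σ√T)
   = [ln(176.9841/76.9956) + (0.0693 + 0.5·0.4528²)·4.7971] / (0.4528·√4.7971)
   = [0.832312 + 0.824209] / 0.991735 = 1.670325
d₂ = d₁ − σ√T = 1.670325 − 0.991735 = 0.678589
N(d₁) = 0.952572,  N(d₂) = 0.751301,  e^(−rT) = 0.717172
E₀ = V₀·N(d₁) − D·e^(−rT)·N(d₂)
   = 176.9841·0.952572 − 76.9956·0.717172·0.751301 = 127.103998
B₀ = V₀ − E₀ = 176.9841 − 127.103998 = 49.880102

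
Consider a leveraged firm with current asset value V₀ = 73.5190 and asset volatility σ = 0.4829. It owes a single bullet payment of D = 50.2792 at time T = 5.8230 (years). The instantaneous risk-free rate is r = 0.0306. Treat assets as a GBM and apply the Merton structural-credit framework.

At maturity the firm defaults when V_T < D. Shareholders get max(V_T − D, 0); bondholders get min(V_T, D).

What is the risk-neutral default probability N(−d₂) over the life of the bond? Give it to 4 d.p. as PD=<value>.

d₁ = [ln(V₀/D) + (r + σ²/2)T] / (σ√T)
   = [ln(73.5190/50.2792) + (0.0306 + 0.5·0.4829²)·5.8230] / (0.4829·√5.8230)
   = [0.379952 + 0.857124] / 1.165281 = 1.061612
d₂ = d₁ − σ√T = 1.061612 − 1.165281 = -0.103669
risk-neutral PD = N(−d₂) = N(0.103669) = 0.541284

PD=0.5413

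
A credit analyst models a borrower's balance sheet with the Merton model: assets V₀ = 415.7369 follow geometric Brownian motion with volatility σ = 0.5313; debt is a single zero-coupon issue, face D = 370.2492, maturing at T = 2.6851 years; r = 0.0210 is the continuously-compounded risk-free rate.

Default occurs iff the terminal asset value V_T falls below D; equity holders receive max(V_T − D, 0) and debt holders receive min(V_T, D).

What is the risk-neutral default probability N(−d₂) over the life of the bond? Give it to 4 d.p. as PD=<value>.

PD=0.5938

d₁ = [ln(V₀/D) + (r + σ²/2)T] / (σ√T)
   = [ln(415.7369/370.2492) + (0.0210 + 0.5·0.5313²)·2.6851] / (0.5313·√2.6851)
   = [0.115876 + 0.435362] / 0.870603 = 0.633168
d₂ = d₁ − σ√T = 0.633168 − 0.870603 = -0.237435
risk-neutral PD = N(−d₂) = N(0.237435) = 0.593840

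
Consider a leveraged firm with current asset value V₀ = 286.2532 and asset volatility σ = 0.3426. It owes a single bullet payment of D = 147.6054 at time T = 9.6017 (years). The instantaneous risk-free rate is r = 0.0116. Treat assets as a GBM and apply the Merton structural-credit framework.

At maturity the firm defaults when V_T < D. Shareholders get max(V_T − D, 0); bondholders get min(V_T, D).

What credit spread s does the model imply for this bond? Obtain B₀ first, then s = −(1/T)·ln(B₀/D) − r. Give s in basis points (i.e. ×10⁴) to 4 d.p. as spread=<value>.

spread=227.5600

d₁ = [ln(V₀/D) + (r + σ²/2)T] / (σ√T)
   = [ln(286.2532/147.6054) + (0.0116 + 0.5·0.3426²)·9.6017] / (0.3426·√9.6017)
   = [0.662334 + 0.674878] / 1.061601 = 1.259618
d₂ = d₁ − σ√T = 1.259618 − 1.061601 = 0.198017
N(d₁) = 0.896096,  N(d₂) = 0.578484,  e^(−rT) = 0.894599
E₀ = V₀·N(d₁) − D·e^(−rT)·N(d₂)
   = 286.2532·0.896096 − 147.6054·0.894599·0.578484 = 180.123012
B₀ = V₀ − E₀ = 286.2532 − 180.123012 = 106.130188
spread = −(1/T)·ln(B₀/D) − r = −(1/9.6017)·ln(106.130188/147.6054) − 0.0116 = 0.02275600
in basis points: 0.02275600 × 10⁴ = 227.5600 bp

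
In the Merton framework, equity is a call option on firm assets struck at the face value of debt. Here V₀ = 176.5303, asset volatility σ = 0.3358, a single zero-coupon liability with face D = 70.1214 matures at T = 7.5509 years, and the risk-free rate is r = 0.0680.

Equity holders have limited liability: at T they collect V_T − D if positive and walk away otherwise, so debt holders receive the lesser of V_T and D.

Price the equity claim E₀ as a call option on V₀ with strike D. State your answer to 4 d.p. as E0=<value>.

d₁ = [ln(V₀/D) + (r + σ²/2)T] / (σ√T)
   = [ln(176.5303/70.1214) + (0.0680 + 0.5·0.3358²)·7.5509] / (0.3358·√7.5509)
   = [0.923265 + 0.939187] / 0.922741 = 2.018389
d₂ = d₁ − σ√T = 2.018389 − 0.922741 = 1.095648
N(d₁) = 0.978225,  N(d₂) = 0.863384,  e^(−rT) = 0.598421
E₀ = V₀·N(d₁) − D·e^(−rT)·N(d₂)
   = 176.5303·0.978225 − 70.1214·0.598421·0.863384 = 136.456902

E0=136.4569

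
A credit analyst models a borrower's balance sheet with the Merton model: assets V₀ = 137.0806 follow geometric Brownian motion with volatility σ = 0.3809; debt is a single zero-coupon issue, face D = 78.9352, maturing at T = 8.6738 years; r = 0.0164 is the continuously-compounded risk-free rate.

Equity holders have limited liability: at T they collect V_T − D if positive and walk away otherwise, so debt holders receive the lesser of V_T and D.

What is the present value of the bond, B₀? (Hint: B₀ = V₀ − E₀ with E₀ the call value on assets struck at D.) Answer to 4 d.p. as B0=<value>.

d₁ = [ln(V₀/D) + (r + σ²/2)T] / (σ√T)
   = [ln(137.0806/78.9352) + (0.0164 + 0.5·0.3809²)·8.6738] / (0.3809·√8.6738)
   = [0.551942 + 0.771469] / 1.121801 = 1.179720
d₂ = d₁ − σ√T = 1.179720 − 1.121801 = 0.057919
N(d₁) = 0.880944,  N(d₂) = 0.523094,  e^(−rT) = 0.867404
E₀ = V₀·N(d₁) − D·e^(−rT)·N(d₂)
   = 137.0806·0.880944 − 78.9352·0.867404·0.523094 = 84.944814
B₀ = V₀ − E₀ = 137.0806 − 84.944814 = 52.135786

B0=52.1358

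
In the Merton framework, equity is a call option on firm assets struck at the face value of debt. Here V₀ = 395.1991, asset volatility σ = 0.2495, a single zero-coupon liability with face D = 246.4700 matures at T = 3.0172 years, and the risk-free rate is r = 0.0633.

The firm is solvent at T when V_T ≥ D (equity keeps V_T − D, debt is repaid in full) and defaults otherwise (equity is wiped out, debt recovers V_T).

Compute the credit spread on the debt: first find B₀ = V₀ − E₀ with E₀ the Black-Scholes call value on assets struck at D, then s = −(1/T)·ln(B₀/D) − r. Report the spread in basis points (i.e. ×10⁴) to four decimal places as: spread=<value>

spread=54.2472

d₁ = [ln(V₀/D) + (r + σ²/2)T] / (σ√T)
   = [ln(395.1991/246.4700) + (0.0633 + 0.5·0.2495²)·3.0172] / (0.2495·√3.0172)
   = [0.472149 + 0.284899] / 0.433384 = 1.746833
d₂ = d₁ − σ√T = 1.746833 − 0.433384 = 1.313449
N(d₁) = 0.959667,  N(d₂) = 0.905484,  e^(−rT) = 0.826142
E₀ = V₀·N(d₁) − D·e^(−rT)·N(d₂)
   = 395.1991·0.959667 − 246.4700·0.826142·0.905484 = 194.885516
B₀ = V₀ − E₀ = 395.1991 − 194.885516 = 200.313584
spread = −(1/T)·ln(B₀/D) − r = −(1/3.0172)·ln(200.313584/246.4700) − 0.0633 = 0.00542472
in basis points: 0.00542472 × 10⁴ = 54.2472 bp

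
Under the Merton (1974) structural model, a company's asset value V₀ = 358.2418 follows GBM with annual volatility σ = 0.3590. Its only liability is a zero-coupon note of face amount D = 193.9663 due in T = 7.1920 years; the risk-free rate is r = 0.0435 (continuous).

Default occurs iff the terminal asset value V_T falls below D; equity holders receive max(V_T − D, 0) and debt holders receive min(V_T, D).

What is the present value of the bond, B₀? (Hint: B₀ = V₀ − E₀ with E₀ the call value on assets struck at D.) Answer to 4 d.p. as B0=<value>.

d₁ = [ln(V₀/D) + (r + σ²/2)T] / (σ√T)
   = [ln(358.2418/193.9663) + (0.0435 + 0.5·0.3590²)·7.1920] / (0.3590·√7.1920)
   = [0.613524 + 0.776308] / 0.962763 = 1.443587
d₂ = d₁ − σ√T = 1.443587 − 0.962763 = 0.480824
N(d₁) = 0.925572,  N(d₂) = 0.684679,  e^(−rT) = 0.731358
E₀ = V₀·N(d₁) − D·e^(−rT)·N(d₂)
   = 358.2418·0.925572 − 193.9663·0.731358·0.684679 = 234.450921
B₀ = V₀ − E₀ = 358.2418 − 234.450921 = 123.790879

B0=123.7909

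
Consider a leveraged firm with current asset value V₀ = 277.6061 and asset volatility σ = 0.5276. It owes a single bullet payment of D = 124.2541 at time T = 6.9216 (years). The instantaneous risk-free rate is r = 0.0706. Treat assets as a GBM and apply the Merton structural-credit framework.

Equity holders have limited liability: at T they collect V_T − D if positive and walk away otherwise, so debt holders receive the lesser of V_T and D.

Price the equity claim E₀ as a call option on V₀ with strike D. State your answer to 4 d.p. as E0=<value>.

E0=217.8983

d₁ = [ln(V₀/D) + (r + σ²/2)T] / (σ√T)
   = [ln(277.6061/124.2541) + (0.0706 + 0.5·0.5276²)·6.9216] / (0.5276·√6.9216)
   = [0.803875 + 1.452019] / 1.388059 = 1.625214
d₂ = d₁ − σ√T = 1.625214 − 1.388059 = 0.237155
N(d₁) = 0.947942,  N(d₂) = 0.593732,  e^(−rT) = 0.613445
E₀ = V₀·N(d₁) − D·e^(−rT)·N(d₂)
   = 277.6061·0.947942 − 124.2541·0.613445·0.593732 = 217.898324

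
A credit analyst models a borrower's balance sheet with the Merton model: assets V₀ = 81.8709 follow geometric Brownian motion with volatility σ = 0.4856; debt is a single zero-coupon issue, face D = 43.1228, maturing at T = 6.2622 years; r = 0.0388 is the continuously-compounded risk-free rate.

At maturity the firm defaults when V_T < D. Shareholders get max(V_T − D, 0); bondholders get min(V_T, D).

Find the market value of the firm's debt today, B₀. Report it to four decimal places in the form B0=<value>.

d₁ = [ln(V₀/D) + (r + σ²/2)T] / (σ√T)
   = [ln(81.8709/43.1228) + (0.0388 + 0.5·0.4856²)·6.2622] / (0.4856·√6.2622)
   = [0.641092 + 0.981310] / 1.215184 = 1.335107
d₂ = d₁ − σ√T = 1.335107 − 1.215184 = 0.119923
N(d₁) = 0.909079,  N(d₂) = 0.547728,  e^(−rT) = 0.784292
E₀ = V₀·N(d₁) − D·e^(−rT)·N(d₂)
   = 81.8709·0.909079 − 43.1228·0.784292·0.547728 = 55.902504
B₀ = V₀ − E₀ = 81.8709 − 55.902504 = 25.968396

B0=25.9684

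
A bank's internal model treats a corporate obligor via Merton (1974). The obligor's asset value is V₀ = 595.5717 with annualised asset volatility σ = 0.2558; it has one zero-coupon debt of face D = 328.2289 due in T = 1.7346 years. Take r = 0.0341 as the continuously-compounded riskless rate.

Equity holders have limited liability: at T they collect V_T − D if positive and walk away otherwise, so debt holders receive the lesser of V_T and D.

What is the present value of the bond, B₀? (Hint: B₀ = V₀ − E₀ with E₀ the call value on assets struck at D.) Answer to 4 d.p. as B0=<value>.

B0=307.9684

d₁ = [ln(V₀/D) + (r + σ²/2)T] / (σ√T)
   = [ln(595.5717/328.2289) + (0.0341 + 0.5·0.2558²)·1.7346] / (0.2558·√1.7346)
   = [0.595811 + 0.115900] / 0.336899 = 2.112533
d₂ = d₁ − σ√T = 2.112533 − 0.336899 = 1.775633
N(d₁) = 0.982680,  N(d₂) = 0.962103,  e^(−rT) = 0.942566
E₀ = V₀·N(d₁) − D·e^(−rT)·N(d₂)
   = 595.5717·0.982680 − 328.2289·0.942566·0.962103 = 287.603298
B₀ = V₀ − E₀ = 595.5717 − 287.603298 = 307.968402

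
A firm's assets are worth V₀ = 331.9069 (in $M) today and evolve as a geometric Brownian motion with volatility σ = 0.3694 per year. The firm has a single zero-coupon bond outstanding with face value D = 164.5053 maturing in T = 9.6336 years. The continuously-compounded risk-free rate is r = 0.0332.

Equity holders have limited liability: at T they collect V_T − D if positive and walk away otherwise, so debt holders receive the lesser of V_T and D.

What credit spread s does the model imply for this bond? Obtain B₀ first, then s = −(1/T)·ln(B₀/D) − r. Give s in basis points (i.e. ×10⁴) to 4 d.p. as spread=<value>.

d₁ = [ln(V₀/D) + (r + σ²/2)T] / (σ√T)
   = [ln(331.9069/164.5053) + (0.0332 + 0.5·0.3694²)·9.6336] / (0.3694·√9.6336)
   = [0.701912 + 0.977119] / 1.146545 = 1.464426
d₂ = d₁ − σ√T = 1.464426 − 1.146545 = 0.317880
N(d₁) = 0.928461,  N(d₂) = 0.624712,  e^(−rT) = 0.726268
E₀ = V₀·N(d₁) − D·e^(−rT)·N(d₂)
   = 331.9069·0.928461 − 164.5053·0.726268·0.624712 = 233.525169
B₀ = V₀ − E₀ = 331.9069 − 233.525169 = 98.381731
spread = −(1/T)·ln(B₀/D) − r = −(1/9.6336)·ln(98.381731/164.5053) − 0.0332 = 0.02016402
in basis points: 0.02016402 × 10⁴ = 201.6402 bp

spread=201.6402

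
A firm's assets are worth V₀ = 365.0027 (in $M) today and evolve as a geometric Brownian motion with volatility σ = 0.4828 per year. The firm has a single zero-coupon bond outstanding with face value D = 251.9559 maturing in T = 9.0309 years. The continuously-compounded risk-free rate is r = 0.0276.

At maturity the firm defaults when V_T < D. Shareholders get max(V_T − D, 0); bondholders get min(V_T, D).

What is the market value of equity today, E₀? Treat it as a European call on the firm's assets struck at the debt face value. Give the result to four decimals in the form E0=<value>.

d₁ = [ln(V₀/D) + (r + σ²/2)T] / (σ√T)
   = [ln(365.0027/251.9559) + (0.0276 + 0.5·0.4828²)·9.0309] / (0.4828·√9.0309)
   = [0.370651 + 1.301785] / 1.450884 = 1.152701
d₂ = d₁ − σ√T = 1.152701 − 1.450884 = -0.298183
N(d₁) = 0.875483,  N(d₂) = 0.382782,  e^(−rT) = 0.779383
E₀ = V₀·N(d₁) − D·e^(−rT)·N(d₂)
   = 365.0027·0.875483 − 251.9559·0.779383·0.382782 = 244.386942

E0=244.3869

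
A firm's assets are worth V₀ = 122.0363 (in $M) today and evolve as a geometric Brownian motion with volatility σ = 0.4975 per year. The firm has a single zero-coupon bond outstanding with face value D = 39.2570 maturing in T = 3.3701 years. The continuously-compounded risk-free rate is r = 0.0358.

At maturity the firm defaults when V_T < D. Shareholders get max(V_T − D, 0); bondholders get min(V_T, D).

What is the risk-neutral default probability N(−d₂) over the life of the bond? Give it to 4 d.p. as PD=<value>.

d₁ = [ln(V₀/D) + (r + σ²/2)T] / (σ√T)
   = [ln(122.0363/39.2570) + (0.0358 + 0.5·0.4975²)·3.3701] / (0.4975·√3.3701)
   = [1.134189 + 0.537710] / 0.913302 = 1.830609
d₂ = d₁ − σ√T = 1.830609 − 0.913302 = 0.917306
risk-neutral PD = N(−d₂) = N(-0.917306) = 0.179491

PD=0.1795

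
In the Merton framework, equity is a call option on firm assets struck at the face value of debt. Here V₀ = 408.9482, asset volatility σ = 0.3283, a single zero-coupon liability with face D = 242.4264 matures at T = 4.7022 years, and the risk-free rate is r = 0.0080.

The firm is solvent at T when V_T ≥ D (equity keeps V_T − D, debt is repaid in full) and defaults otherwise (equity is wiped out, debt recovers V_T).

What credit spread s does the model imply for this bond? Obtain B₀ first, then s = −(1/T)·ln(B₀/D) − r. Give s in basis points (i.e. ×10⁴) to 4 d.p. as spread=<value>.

d₁ = [ln(V₀/D) + (r + σ²/2)T] / (σ√T)
   = [ln(408.9482/242.4264) + (0.0080 + 0.5·0.3283²)·4.7022] / (0.3283·√4.7022)
   = [0.522890 + 0.291021] / 0.711904 = 1.143288
d₂ = d₁ − σ√T = 1.143288 − 0.711904 = 0.431384
N(d₁) = 0.873541,  N(d₂) = 0.666906,  e^(−rT) = 0.963081
E₀ = V₀·N(d₁) − D·e^(−rT)·N(d₂)
   = 408.9482·0.873541 − 242.4264·0.963081·0.666906 = 201.526202
B₀ = V₀ − E₀ = 408.9482 − 201.526202 = 207.421998
spread = −(1/T)·ln(B₀/D) − r = −(1/4.7022)·ln(207.421998/242.4264) − 0.0080 = 0.02516380
in basis points: 0.02516380 × 10⁴ = 251.6380 bp

spread=251.6380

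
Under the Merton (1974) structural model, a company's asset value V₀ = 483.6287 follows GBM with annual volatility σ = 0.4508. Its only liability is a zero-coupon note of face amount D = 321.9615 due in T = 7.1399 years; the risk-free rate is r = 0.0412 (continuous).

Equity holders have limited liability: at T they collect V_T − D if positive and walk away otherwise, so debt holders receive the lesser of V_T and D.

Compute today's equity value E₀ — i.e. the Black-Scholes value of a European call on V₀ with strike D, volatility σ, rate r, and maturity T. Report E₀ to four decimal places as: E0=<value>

d₁ = [ln(V₀/D) + (r + σ²/2)T] / (σ√T)
   = [ln(483.6287/321.9615) + (0.0412 + 0.5·0.4508²)·7.1399] / (0.4508·√7.1399)
   = [0.406885 + 1.019651] / 1.204564 = 1.184276
d₂ = d₁ − σ√T = 1.184276 − 1.204564 = -0.020288
N(d₁) = 0.881848,  N(d₂) = 0.491907,  e^(−rT) = 0.745154
E₀ = V₀·N(d₁) − D·e^(−rT)·N(d₂)
   = 483.6287·0.881848 − 321.9615·0.745154·0.491907 = 308.473204

E0=308.4732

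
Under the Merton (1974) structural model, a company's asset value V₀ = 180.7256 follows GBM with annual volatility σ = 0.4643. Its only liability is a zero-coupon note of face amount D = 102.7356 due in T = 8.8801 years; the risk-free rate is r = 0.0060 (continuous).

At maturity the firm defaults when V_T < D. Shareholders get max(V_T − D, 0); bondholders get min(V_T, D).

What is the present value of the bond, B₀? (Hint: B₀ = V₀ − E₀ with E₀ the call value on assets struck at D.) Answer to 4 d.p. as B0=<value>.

d₁ = [ln(V₀/D) + (r + σ²/2)T] / (σ√T)
   = [ln(180.7256/102.7356) + (0.0060 + 0.5·0.4643²)·8.8801] / (0.4643·√8.8801)
   = [0.564821 + 1.010442] / 1.383591 = 1.138533
d₂ = d₁ − σ√T = 1.138533 − 1.383591 = -0.245058
N(d₁) = 0.872551,  N(d₂) = 0.403206,  e^(−rT) = 0.948114
E₀ = V₀·N(d₁) − D·e^(−rT)·N(d₂)
   = 180.7256·0.872551 − 102.7356·0.948114·0.403206 = 118.418011
B₀ = V₀ − E₀ = 180.7256 − 118.418011 = 62.307589

B0=62.3076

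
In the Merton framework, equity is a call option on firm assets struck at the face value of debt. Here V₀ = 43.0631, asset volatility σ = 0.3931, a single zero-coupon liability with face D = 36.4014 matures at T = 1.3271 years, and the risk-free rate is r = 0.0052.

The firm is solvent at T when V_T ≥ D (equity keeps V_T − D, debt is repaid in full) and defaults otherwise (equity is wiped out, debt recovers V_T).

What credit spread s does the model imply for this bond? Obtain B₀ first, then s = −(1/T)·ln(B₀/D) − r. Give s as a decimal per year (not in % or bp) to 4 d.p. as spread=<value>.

d₁ = [ln(V₀/D) + (r + σ²/2)T] / (σ√T)
   = [ln(43.0631/36.4014) + (0.0052 + 0.5·0.3931²)·1.3271] / (0.3931·√1.3271)
   = [0.168059 + 0.109438] / 0.452851 = 0.612778
d₂ = d₁ − σ√T = 0.612778 − 0.452851 = 0.159928
N(d₁) = 0.729989,  N(d₂) = 0.563531,  e^(−rT) = 0.993123
E₀ = V₀·N(d₁) − D·e^(−rT)·N(d₂)
   = 43.0631·0.729989 − 36.4014·0.993123·0.563531 = 11.063324
B₀ = V₀ − E₀ = 43.0631 − 11.063324 = 31.999776
spread = −(1/T)·ln(B₀/D) − r = −(1/1.3271)·ln(31.999776/36.4014) − 0.0052 = 0.09191276

spread=0.0919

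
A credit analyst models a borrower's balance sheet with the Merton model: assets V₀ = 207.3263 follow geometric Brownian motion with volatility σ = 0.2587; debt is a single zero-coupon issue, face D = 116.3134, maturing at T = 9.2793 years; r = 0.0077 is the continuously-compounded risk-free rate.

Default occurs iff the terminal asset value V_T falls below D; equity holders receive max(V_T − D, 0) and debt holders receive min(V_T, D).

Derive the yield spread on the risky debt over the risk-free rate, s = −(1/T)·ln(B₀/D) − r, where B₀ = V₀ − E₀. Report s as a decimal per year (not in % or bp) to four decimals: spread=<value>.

spread=0.0138

d₁ = [ln(V₀/D) + (r + σ²/2)T] / (σ√T)
   = [ln(207.3263/116.3134) + (0.0077 + 0.5·0.2587²)·9.2793] / (0.2587·√9.2793)
   = [0.578006 + 0.381962] / 0.788050 = 1.218155
d₂ = d₁ − σ√T = 1.218155 − 0.788050 = 0.430105
N(d₁) = 0.888418,  N(d₂) = 0.666440,  e^(−rT) = 0.931042
E₀ = V₀·N(d₁) − D·e^(−rT)·N(d₂)
   = 207.3263·0.888418 − 116.3134·0.931042·0.666440 = 112.021703
B₀ = V₀ − E₀ = 207.3263 − 112.021703 = 95.304597
spread = −(1/T)·ln(B₀/D) − r = −(1/9.2793)·ln(95.304597/116.3134) − 0.0077 = 0.01376824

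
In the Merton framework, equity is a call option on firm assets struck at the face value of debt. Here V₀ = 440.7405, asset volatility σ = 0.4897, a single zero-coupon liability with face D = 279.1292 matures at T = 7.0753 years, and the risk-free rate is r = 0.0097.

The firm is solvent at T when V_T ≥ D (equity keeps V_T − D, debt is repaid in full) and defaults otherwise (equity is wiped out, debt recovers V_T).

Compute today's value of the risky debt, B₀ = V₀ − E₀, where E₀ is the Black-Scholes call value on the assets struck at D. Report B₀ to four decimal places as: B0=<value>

B0=169.0491

d₁ = [ln(V₀/D) + (r + σ²/2)T] / (σ√T)
   = [ln(440.7405/279.1292) + (0.0097 + 0.5·0.4897²)·7.0753] / (0.4897·√7.0753)
   = [0.456782 + 0.916980] / 1.302574 = 1.054651
d₂ = d₁ − σ√T = 1.054651 − 1.302574 = -0.247923
N(d₁) = 0.854208,  N(d₂) = 0.402097,  e^(−rT) = 0.933672
E₀ = V₀·N(d₁) − D·e^(−rT)·N(d₂)
   = 440.7405·0.854208 − 279.1292·0.933672·0.402097 = 271.691366
B₀ = V₀ − E₀ = 440.7405 − 271.691366 = 169.049134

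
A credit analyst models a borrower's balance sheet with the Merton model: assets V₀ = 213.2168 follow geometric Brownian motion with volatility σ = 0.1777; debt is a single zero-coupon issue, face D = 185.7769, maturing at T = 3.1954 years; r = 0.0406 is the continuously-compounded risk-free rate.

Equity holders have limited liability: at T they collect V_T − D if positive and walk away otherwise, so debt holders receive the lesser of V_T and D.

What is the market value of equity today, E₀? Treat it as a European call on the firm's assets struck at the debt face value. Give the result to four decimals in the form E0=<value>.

E0=56.6024

d₁ = [ln(V₀/D) + (r + σ²/2)T] / (σ√T)
   = [ln(213.2168/185.7769) + (0.0406 + 0.5·0.1777²)·3.1954] / (0.1777·√3.1954)
   = [0.137763 + 0.180184] / 0.317651 = 1.000933
d₂ = d₁ − σ√T = 1.000933 − 0.317651 = 0.683282
N(d₁) = 0.841570,  N(d₂) = 0.752786,  e^(−rT) = 0.878330
E₀ = V₀·N(d₁) − D·e^(−rT)·N(d₂)
   = 213.2168·0.841570 − 185.7769·0.878330·0.752786 = 56.602367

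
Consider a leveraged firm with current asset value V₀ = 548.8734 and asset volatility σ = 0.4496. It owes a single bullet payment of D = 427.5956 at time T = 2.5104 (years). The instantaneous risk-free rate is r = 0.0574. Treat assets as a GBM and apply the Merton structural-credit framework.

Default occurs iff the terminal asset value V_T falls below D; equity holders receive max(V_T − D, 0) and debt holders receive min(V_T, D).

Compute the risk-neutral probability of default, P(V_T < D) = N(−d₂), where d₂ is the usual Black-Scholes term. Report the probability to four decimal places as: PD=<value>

d₁ = [ln(V₀/D) + (r + σ²/2)T] / (σ√T)
   = [ln(548.8734/427.5956) + (0.0574 + 0.5·0.4496²)·2.5104] / (0.4496·√2.5104)
   = [0.249690 + 0.397823] / 0.712357 = 0.908973
d₂ = d₁ − σ√T = 0.908973 − 0.712357 = 0.196616
risk-neutral PD = N(−d₂) = N(-0.196616) = 0.422064

PD=0.4221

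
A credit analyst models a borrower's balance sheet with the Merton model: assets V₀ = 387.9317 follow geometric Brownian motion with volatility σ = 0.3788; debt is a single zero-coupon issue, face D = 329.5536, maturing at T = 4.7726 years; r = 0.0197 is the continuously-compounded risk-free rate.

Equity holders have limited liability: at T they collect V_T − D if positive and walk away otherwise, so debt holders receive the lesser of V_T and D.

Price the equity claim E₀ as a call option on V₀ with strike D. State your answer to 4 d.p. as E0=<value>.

d₁ = [ln(V₀/D) + (r + σ²/2)T] / (σ√T)
   = [ln(387.9317/329.5536) + (0.0197 + 0.5·0.3788²)·4.7726] / (0.3788·√4.7726)
   = [0.163090 + 0.436429] / 0.827537 = 0.724462
d₂ = d₁ − σ√T = 0.724462 − 0.827537 = -0.103075
N(d₁) = 0.765609,  N(d₂) = 0.458952,  e^(−rT) = 0.910264
E₀ = V₀·N(d₁) − D·e^(−rT)·N(d₂)
   = 387.9317·0.765609 − 329.5536·0.910264·0.458952 = 159.327239

E0=159.3272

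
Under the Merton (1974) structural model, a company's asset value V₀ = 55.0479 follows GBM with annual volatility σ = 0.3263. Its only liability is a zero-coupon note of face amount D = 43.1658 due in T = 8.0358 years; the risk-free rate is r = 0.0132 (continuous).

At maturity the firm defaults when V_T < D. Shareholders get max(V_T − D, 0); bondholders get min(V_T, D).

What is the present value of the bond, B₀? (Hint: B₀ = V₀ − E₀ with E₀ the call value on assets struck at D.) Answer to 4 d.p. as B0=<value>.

d₁ = [ln(V₀/D) + (r + σ²/2)T] / (σ√T)
   = [ln(55.0479/43.1658) + (0.0132 + 0.5·0.3263²)·8.0358] / (0.3263·√8.0358)
   = [0.243155 + 0.533865] / 0.924978 = 0.840042
d₂ = d₁ − σ√T = 0.840042 − 0.924978 = -0.084937
N(d₁) = 0.799557,  N(d₂) = 0.466156,  e^(−rT) = 0.899359
E₀ = V₀·N(d₁) − D·e^(−rT)·N(d₂)
   = 55.0479·0.799557 − 43.1658·0.899359·0.466156 = 25.917061
B₀ = V₀ − E₀ = 55.0479 − 25.917061 = 29.130839

B0=29.1308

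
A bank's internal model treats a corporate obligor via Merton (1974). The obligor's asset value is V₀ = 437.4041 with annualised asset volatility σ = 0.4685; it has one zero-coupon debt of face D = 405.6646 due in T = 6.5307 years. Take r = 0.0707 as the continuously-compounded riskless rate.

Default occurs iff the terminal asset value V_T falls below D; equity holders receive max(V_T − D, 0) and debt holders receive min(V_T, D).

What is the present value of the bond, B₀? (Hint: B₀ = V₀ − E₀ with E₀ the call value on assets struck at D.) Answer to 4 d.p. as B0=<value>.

B0=177.0958

d₁ = [ln(V₀/D) + (r + σ²/2)T] / (σ√T)
   = [ln(437.4041/405.6646) + (0.0707 + 0.5·0.4685²)·6.5307] / (0.4685·√6.5307)
   = [0.075331 + 1.178440] / 1.197263 = 1.047197
d₂ = d₁ − σ√T = 1.047197 − 1.197263 = -0.150065
N(d₁) = 0.852496,  N(d₂) = 0.440356,  e^(−rT) = 0.630198
E₀ = V₀·N(d₁) − D·e^(−rT)·N(d₂)
   = 437.4041·0.852496 − 405.6646·0.630198·0.440356 = 260.308327
B₀ = V₀ − E₀ = 437.4041 − 260.308327 = 177.095773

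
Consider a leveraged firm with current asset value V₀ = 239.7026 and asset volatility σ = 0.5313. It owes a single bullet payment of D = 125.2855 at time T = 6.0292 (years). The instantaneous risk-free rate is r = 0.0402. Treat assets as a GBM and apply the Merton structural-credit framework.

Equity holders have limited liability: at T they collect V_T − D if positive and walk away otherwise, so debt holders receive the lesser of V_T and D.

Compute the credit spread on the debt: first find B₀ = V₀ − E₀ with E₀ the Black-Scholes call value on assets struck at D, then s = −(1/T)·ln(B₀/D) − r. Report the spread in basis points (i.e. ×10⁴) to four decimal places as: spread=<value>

d₁ = [ln(V₀/D) + (r + σ²/2)T] / (σ√T)
   = [ln(239.7026/125.2855) + (0.0402 + 0.5·0.5313²)·6.0292] / (0.5313·√6.0292)
   = [0.648804 + 1.093334] / 1.304577 = 1.335405
d₂ = d₁ − σ√T = 1.335405 − 1.304577 = 0.030828
N(d₁) = 0.909128,  N(d₂) = 0.512297,  e^(−rT) = 0.784763
E₀ = V₀·N(d₁) − D·e^(−rT)·N(d₂)
   = 239.7026·0.909128 − 125.2855·0.784763·0.512297 = 167.551664
B₀ = V₀ − E₀ = 239.7026 − 167.551664 = 72.150936
spread = −(1/T)·ln(B₀/D) − r = −(1/6.0292)·ln(72.150936/125.2855) − 0.0402 = 0.05132705
in basis points: 0.05132705 × 10⁴ = 513.2705 bp

spread=513.2705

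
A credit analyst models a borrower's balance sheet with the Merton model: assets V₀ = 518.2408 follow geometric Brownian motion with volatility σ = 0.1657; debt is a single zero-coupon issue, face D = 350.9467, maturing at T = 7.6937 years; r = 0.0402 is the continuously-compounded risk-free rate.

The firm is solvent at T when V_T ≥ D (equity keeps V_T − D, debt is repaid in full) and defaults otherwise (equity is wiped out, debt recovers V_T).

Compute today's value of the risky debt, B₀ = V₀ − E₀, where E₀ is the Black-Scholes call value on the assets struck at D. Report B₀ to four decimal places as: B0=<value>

B0=252.9835

d₁ = [ln(V₀/D) + (r + σ²/2)T] / (σ√T)
   = [ln(518.2408/350.9467) + (0.0402 + 0.5·0.1657²)·7.6937] / (0.1657·√7.6937)
   = [0.389806 + 0.414908] / 0.459611 = 1.750859
d₂ = d₁ − σ√T = 1.750859 − 0.459611 = 1.291248
N(d₁) = 0.960015,  N(d₂) = 0.901691,  e^(−rT) = 0.733970
E₀ = V₀·N(d₁) − D·e^(−rT)·N(d₂)
   = 518.2408·0.960015 − 350.9467·0.733970·0.901691 = 265.257259
B₀ = V₀ − E₀ = 518.2408 − 265.257259 = 252.983541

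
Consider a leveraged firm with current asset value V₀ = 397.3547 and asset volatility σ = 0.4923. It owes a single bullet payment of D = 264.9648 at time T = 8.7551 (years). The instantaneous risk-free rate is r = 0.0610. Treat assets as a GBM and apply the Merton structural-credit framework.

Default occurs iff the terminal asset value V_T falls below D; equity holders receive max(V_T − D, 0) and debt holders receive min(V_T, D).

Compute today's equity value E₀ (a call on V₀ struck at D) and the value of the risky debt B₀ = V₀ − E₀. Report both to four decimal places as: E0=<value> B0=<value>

E0=291.1435 B0=106.2112

d₁ = [ln(V₀/D) + (r + σ²/2)T] / (σ√T)
   = [ln(397.3547/264.9648) + (0.0610 + 0.5·0.4923²)·8.7551] / (0.4923·√8.7551)
   = [0.405232 + 1.595001] / 1.456667 = 1.373157
d₂ = d₁ − σ√T = 1.373157 − 1.456667 = -0.083510
N(d₁) = 0.915148,  N(d₂) = 0.466723,  e^(−rT) = 0.586219
E₀ = V₀·N(d₁) − D·e^(−rT)·N(d₂)
   = 397.3547·0.915148 − 264.9648·0.586219·0.466723 = 291.143546
B₀ = V₀ − E₀ = 397.3547 − 291.143546 = 106.211154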